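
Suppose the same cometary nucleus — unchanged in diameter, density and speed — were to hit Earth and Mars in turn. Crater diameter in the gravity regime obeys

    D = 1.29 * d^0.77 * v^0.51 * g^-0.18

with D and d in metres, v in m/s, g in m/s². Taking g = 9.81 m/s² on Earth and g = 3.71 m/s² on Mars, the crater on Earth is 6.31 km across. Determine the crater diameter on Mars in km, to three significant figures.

All impactor-dependent factors cancel in the ratio, leaving D_Mars/D_Earth = (g_Mars/g_Earth)^-0.18.
(3.71/9.81)^-0.18 = 0.3782^-0.18 = 1.191
D_Mars = 1.191 × 6.31 km = 7.52 km

D ≈ 7.52 km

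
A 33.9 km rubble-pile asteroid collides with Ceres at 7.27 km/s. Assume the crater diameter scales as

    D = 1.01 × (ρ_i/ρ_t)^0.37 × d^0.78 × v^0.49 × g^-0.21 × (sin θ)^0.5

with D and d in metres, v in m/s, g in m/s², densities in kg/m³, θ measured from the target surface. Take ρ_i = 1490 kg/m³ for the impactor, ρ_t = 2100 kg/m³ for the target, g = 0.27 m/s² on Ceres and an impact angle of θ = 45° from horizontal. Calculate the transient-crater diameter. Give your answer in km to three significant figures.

In SI units: d = 33900 m, v = 7270 m/s.
(ρ_i/ρ_t)^0.37 = (1490/2100)^0.37 = 0.8808
d^0.78 = 33900^0.78 = 3416
v^0.49 = 7270^0.49 = 78.01
g^-0.21 = 0.27^-0.21 = 1.316
(sin 45°)^0.5 = 0.7071^0.5 = 0.8409
D = 1.01 × 0.8808 × 3416 × 78.01 × 1.316 × 0.8409 = 2.623 × 10^5 m
   = 262.3 km

D ≈ 262 km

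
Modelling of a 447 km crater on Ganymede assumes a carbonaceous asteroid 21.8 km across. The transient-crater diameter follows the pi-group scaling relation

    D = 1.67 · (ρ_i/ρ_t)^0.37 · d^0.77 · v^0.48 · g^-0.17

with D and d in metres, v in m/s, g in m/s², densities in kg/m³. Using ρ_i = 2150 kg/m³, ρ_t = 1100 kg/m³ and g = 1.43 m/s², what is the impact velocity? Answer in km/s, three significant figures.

Rearranging for v: v = [D / (1.67 · (2150/1100)^0.37 · 21800^0.77 · 1.43^-0.17)]^(1/0.48).
D = 447000 m.
(2150/1100)^0.37 = 1.281
21800^0.77 = 2191
1.43^-0.17 = 0.9410
Denominator = 1.67 × 1.281 × 2191 × 0.9410 = 4411
D / 4411 = 447000 / 4411 = 101.3
v = 101.3^(1/0.48) = 101.3^2.0833 = 15076 m/s

v ≈ 15.1 km/s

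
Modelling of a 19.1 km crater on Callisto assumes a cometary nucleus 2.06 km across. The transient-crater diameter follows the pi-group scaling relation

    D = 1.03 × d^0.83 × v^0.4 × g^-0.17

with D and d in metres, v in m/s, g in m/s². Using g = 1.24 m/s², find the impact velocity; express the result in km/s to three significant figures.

Rearranging for v: v = [D / (1.03 · 2060^0.83 · 1.24^-0.17)]^(1/0.4).
D = 19100 m.
2060^0.83 = 563.0
1.24^-0.17 = 0.9641
Denominator = 1.03 × 563.0 × 0.9641 = 559.1
D / 559.1 = 19100 / 559.1 = 34.16
v = 34.16^(1/0.4) = 34.16^2.5 = 6820 m/s

v ≈ 6.82 km/s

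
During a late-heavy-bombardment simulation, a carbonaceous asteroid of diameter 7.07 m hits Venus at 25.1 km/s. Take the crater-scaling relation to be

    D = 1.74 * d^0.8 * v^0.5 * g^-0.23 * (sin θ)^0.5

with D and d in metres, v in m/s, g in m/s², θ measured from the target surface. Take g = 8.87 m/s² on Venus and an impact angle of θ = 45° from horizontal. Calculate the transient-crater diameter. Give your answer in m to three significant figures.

In SI units: v = 25100 m/s.
d^0.8 = 7.07^0.8 = 4.781
v^0.5 = 25100^0.5 = 158.4
g^-0.23 = 8.87^-0.23 = 0.6053
(sin 45°)^0.5 = 0.7071^0.5 = 0.8409
D = 1.74 × 4.781 × 158.4 × 0.6053 × 0.8409 = 670.7 m

D ≈ 671 m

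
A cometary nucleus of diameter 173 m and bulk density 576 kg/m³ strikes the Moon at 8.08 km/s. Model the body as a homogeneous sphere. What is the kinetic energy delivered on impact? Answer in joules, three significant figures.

v = 8080 m/s.
Mass m = (π/6) ρ d³ = (π/6) × 576 × (173)³ = 1.562 × 10^9 kg
E = ½ m v² = 0.5 × 1.562 × 10^9 × (8080)² = 5.099 × 10^16 J

E ≈ 5.10 × 10^16 J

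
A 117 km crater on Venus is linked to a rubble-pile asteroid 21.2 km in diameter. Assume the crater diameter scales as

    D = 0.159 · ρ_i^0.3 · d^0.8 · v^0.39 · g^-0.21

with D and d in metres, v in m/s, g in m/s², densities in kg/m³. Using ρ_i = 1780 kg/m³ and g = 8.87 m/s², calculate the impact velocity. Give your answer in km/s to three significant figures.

Rearranging for v: v = [D / (0.159 · 1780^0.3 · 21200^0.8 · 8.87^-0.21)]^(1/0.39).
D = 117000 m.
1780^0.3 = 9.443
21200^0.8 = 2891
8.87^-0.21 = 0.6323
Denominator = 0.159 × 9.443 × 2891 × 0.6323 = 2745
D / 2745 = 117000 / 2745 = 42.62
v = 42.62^(1/0.39) = 42.62^2.5641 = 15083 m/s

v ≈ 15.1 km/s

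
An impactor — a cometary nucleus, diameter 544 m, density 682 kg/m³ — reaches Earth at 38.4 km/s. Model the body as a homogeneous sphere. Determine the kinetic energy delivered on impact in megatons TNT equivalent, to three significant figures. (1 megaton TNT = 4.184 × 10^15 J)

v = 38400 m/s.
Mass m = (π/6) ρ d³ = (π/6) × 682 × (544)³ = 5.749 × 10^10 kg
E = ½ m v² = 0.5 × 5.749 × 10^10 × (38400)² = 4.239 × 10^19 J
   = 4.239 × 10^19 / 4.184×10^15 = 10131 Mt

E ≈ 10100 Mt TNT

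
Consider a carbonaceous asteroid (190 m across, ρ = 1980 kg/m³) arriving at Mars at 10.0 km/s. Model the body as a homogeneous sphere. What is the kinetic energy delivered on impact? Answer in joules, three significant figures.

v = 10000 m/s.
Mass m = (π/6) ρ d³ = (π/6) × 1980 × (190)³ = 7.111 × 10^9 kg
E = ½ m v² = 0.5 × 7.111 × 10^9 × (10000)² = 3.555 × 10^17 J

E ≈ 3.56 × 10^17 J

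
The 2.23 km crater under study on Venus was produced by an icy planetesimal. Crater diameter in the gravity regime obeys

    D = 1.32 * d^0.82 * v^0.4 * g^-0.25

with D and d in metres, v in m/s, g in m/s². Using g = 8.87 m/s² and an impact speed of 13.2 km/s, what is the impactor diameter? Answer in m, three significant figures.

Rearranging for d: d = [D / (1.32 · 13200^0.4 · 8.87^-0.25)]^(1/0.82).
D = 2230 m.
13200^0.4 = 44.49
8.87^-0.25 = 0.5795
Denominator = 1.32 × 44.49 × 0.5795 = 34.03
D / 34.03 = 2230 / 34.03 = 65.53
d = 65.53^(1/0.82) = 65.53^1.2195 = 164.1 m

d ≈ 164 m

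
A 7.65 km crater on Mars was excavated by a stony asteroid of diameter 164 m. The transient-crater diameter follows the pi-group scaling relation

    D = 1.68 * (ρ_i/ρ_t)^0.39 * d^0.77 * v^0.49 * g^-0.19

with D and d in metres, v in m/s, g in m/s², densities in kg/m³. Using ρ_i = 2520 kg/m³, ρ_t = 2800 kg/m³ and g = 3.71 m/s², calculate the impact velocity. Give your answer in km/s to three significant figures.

v ≈ 17.5 km/s

Rearranging for v: v = [D / (1.68 · (2520/2800)^0.39 · 164^0.77 · 3.71^-0.19)]^(1/0.49).
D = 7650 m.
(2520/2800)^0.39 = 0.9597
164^0.77 = 50.75
3.71^-0.19 = 0.7795
Denominator = 1.68 × 0.9597 × 50.75 × 0.7795 = 63.78
D / 63.78 = 7650 / 63.78 = 119.9
v = 119.9^(1/0.49) = 119.9^2.0408 = 17476 m/s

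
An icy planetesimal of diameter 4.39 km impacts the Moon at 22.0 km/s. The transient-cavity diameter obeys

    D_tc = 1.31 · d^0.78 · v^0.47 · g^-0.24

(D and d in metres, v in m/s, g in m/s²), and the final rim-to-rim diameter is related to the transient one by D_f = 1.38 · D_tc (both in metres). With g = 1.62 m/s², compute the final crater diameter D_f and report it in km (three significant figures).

In SI: d = 4390 m, v = 22000 m/s.
d^0.78 = 4390^0.78 = 693.6
v^0.47 = 22000^0.47 = 109.9
g^-0.24 = 1.62^-0.24 = 0.8907
D_tc = 1.31 × 693.6 × 109.9 × 0.8907 = 88940 m
D_f = 1.38 × 88940 = 1.227 × 10^5 m
     = 122.7 km

D_f ≈ 123 km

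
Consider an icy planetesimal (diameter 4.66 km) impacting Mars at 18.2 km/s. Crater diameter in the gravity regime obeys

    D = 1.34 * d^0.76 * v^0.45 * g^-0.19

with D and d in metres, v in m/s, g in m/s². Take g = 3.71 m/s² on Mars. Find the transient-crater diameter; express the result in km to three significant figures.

In SI units: d = 4660 m, v = 18200 m/s.
d^0.76 = 4660^0.76 = 613.7
v^0.45 = 18200^0.45 = 82.61
g^-0.19 = 3.71^-0.19 = 0.7795
D = 1.34 × 613.7 × 82.61 × 0.7795 = 52955 m
   = 52.96 km

D ≈ 53.0 km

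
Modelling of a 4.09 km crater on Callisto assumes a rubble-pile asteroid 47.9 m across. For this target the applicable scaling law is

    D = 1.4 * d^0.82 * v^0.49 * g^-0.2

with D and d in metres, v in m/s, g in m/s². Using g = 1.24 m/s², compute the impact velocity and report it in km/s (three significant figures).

v ≈ 19.9 km/s

Rearranging for v: v = [D / (1.4 · 47.9^0.82 · 1.24^-0.2)]^(1/0.49).
D = 4090 m.
47.9^0.82 = 23.87
1.24^-0.2 = 0.9579
Denominator = 1.4 × 23.87 × 0.9579 = 32.01
D / 32.01 = 4090 / 32.01 = 127.8
v = 127.8^(1/0.49) = 127.8^2.0408 = 19907 m/s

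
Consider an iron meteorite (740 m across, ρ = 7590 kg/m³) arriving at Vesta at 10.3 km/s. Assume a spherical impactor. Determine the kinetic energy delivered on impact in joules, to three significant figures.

v = 10300 m/s.
Mass m = (π/6) ρ d³ = (π/6) × 7590 × (740)³ = 1.610 × 10^12 kg
E = ½ m v² = 0.5 × 1.610 × 10^12 × (10300)² = 8.540 × 10^19 J

E ≈ 8.54 × 10^19 J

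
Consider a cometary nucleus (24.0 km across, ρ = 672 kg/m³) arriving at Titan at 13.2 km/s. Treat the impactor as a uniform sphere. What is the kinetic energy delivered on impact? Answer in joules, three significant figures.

d = 24000 m; v = 13200 m/s.
Mass m = (π/6) ρ d³ = (π/6) × 672 × (24000)³ = 4.864 × 10^15 kg
E = ½ m v² = 0.5 × 4.864 × 10^15 × (13200)² = 4.238 × 10^23 J

E ≈ 4.24 × 10^23 J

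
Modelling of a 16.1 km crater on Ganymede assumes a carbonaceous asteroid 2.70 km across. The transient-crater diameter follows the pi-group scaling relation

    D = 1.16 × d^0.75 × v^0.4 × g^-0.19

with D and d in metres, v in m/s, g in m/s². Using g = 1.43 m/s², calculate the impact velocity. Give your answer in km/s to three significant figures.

v ≈ 9.91 km/s

Rearranging for v: v = [D / (1.16 · 2700^0.75 · 1.43^-0.19)]^(1/0.4).
D = 16100 m.
2700^0.75 = 374.6
1.43^-0.19 = 0.9343
Denominator = 1.16 × 374.6 × 0.9343 = 406.0
D / 406.0 = 16100 / 406.0 = 39.66
v = 39.66^(1/0.4) = 39.66^2.5 = 9906 m/s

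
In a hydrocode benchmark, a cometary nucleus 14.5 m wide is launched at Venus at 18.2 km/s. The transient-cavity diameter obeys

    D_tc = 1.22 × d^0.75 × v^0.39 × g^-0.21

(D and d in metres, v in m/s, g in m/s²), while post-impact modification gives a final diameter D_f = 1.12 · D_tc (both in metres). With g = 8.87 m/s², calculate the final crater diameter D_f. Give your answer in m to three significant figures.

D_f ≈ 294 m

v = 18200 m/s.
d^0.75 = 14.5^0.75 = 7.431
v^0.39 = 18200^0.39 = 45.86
g^-0.21 = 8.87^-0.21 = 0.6323
D_tc = 1.22 × 7.431 × 45.86 × 0.6323 = 262.9 m
D_f = 1.12 × 262.9 = 294.4 m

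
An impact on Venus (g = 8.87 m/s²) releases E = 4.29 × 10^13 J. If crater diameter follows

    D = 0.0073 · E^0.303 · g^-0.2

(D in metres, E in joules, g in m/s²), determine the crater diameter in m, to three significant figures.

E^0.303 = (4.29 × 10^13)^0.303 = 1.351 × 10^4
g^-0.2 = 8.87^-0.2 = 0.6463
D = 0.0073 × 1.351 × 10^4 × 0.6463 = 63.74 m

D ≈ 63.7 m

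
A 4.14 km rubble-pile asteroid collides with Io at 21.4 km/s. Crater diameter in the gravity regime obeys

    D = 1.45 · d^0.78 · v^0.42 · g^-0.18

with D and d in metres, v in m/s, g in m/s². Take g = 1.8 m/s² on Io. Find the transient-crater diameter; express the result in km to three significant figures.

D ≈ 56.9 km

In SI units: d = 4140 m, v = 21400 m/s.
d^0.78 = 4140^0.78 = 662.6
v^0.42 = 21400^0.42 = 65.88
g^-0.18 = 1.8^-0.18 = 0.8996
D = 1.45 × 662.6 × 65.88 × 0.8996 = 56941 m
   = 56.94 km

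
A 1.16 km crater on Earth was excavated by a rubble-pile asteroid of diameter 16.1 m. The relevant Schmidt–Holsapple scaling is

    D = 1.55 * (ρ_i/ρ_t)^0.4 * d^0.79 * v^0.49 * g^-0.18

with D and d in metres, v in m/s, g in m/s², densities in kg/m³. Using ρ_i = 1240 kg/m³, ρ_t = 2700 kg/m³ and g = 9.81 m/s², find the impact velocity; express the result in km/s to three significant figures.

Rearranging for v: v = [D / (1.55 · (1240/2700)^0.4 · 16.1^0.79 · 9.81^-0.18)]^(1/0.49).
D = 1160 m.
(1240/2700)^0.4 = 0.7325
16.1^0.79 = 8.982
9.81^-0.18 = 0.6630
Denominator = 1.55 × 0.7325 × 8.982 × 0.6630 = 6.761
D / 6.761 = 1160 / 6.761 = 171.6
v = 171.6^(1/0.49) = 171.6^2.0408 = 36325 m/s

v ≈ 36.3 km/s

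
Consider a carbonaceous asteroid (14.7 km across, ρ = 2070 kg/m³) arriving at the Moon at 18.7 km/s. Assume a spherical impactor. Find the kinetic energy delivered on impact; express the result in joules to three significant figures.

E ≈ 6.02 × 10^23 J

d = 14700 m; v = 18700 m/s.
Mass m = (π/6) ρ d³ = (π/6) × 2070 × (14700)³ = 3.443 × 10^15 kg
E = ½ m v² = 0.5 × 3.443 × 10^15 × (18700)² = 6.020 × 10^23 J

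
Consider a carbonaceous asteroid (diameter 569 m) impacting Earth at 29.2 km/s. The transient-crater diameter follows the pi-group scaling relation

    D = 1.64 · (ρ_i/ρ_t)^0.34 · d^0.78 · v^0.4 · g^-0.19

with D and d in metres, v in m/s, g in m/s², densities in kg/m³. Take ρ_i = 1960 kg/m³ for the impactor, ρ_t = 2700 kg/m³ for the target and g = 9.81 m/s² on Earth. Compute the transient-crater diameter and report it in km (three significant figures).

D ≈ 8.21 km

In SI units: v = 29200 m/s.
(ρ_i/ρ_t)^0.34 = (1960/2700)^0.34 = 0.8968
d^0.78 = 569^0.78 = 140.9
v^0.4 = 29200^0.4 = 61.12
g^-0.19 = 9.81^-0.19 = 0.6480
D = 1.64 × 0.8968 × 140.9 × 61.12 × 0.6480 = 8207 m
   = 8.207 km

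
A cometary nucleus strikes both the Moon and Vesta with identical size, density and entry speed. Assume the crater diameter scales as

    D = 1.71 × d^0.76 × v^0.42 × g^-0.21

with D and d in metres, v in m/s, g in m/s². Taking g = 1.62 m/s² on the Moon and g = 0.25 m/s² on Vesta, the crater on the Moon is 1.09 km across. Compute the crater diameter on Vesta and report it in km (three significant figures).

All impactor-dependent factors cancel in the ratio, leaving D_Vesta/D_Moon = (g_Vesta/g_Moon)^-0.21.
(0.25/1.62)^-0.21 = 0.1543^-0.21 = 1.481
D_Vesta = 1.481 × 1.09 km = 1.61 km

D ≈ 1.61 km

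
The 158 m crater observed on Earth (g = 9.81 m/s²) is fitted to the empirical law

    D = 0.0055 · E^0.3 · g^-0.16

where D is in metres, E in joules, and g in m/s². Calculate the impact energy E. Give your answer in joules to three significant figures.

Rearranging: E = [D / (0.0055 · g^-0.16)]^(1/0.3).
g^-0.16 = 9.81^-0.16 = 0.6940
D / (0.0055 × 0.6940) = 158 / (3.817 × 10^-3) = 4.139 × 10^4
E = (4.139 × 10^4)^3.3333 = 2.452 × 10^15 J

E ≈ 2.45 × 10^15 J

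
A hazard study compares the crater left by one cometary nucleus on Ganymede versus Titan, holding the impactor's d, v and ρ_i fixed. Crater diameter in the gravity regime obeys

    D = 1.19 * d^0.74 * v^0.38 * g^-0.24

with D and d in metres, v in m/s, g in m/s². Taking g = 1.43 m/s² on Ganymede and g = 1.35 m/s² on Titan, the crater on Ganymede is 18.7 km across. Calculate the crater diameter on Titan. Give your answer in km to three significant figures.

D ≈ 19.0 km

All impactor-dependent factors cancel in the ratio, leaving D_Titan/D_Ganymede = (g_Titan/g_Ganymede)^-0.24.
(1.35/1.43)^-0.24 = 0.9441^-0.24 = 1.014
D_Titan = 1.014 × 18.7 km = 19.0 km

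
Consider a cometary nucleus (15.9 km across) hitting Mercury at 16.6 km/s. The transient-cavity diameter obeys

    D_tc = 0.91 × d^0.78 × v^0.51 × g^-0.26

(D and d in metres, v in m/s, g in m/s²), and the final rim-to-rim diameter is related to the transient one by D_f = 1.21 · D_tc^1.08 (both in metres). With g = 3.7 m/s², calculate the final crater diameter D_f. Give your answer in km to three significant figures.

In SI: d = 15900 m, v = 16600 m/s.
d^0.78 = 15900^0.78 = 1893
v^0.51 = 16600^0.51 = 142.0
g^-0.26 = 3.7^-0.26 = 0.7117
D_tc = 0.91 × 1893 × 142.0 × 0.7117 = 1.741 × 10^5 m
D_f = 1.21 × (1.741 × 10^5)^1.08 = 5.532 × 10^5 m
     = 553.2 km

D_f ≈ 553 km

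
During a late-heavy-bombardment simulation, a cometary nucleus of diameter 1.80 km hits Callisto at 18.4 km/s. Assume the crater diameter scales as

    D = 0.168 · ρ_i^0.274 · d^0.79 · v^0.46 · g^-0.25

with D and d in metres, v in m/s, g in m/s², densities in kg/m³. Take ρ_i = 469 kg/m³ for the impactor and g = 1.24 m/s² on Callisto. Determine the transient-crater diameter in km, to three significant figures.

In SI units: d = 1800 m, v = 18400 m/s.
ρ_i^0.274 = 469^0.274 = 5.394
d^0.79 = 1800^0.79 = 373.0
v^0.46 = 18400^0.46 = 91.58
g^-0.25 = 1.24^-0.25 = 0.9476
D = 0.168 × 5.394 × 373.0 × 91.58 × 0.9476 = 29333 m
   = 29.33 km

D ≈ 29.3 km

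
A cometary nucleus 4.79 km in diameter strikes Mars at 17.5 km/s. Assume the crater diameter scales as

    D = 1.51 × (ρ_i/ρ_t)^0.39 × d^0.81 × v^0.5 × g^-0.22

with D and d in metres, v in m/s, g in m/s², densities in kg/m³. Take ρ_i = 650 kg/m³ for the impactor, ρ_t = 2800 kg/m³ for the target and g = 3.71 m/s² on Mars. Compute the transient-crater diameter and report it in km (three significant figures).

In SI units: d = 4790 m, v = 17500 m/s.
(ρ_i/ρ_t)^0.39 = (650/2800)^0.39 = 0.5658
d^0.81 = 4790^0.81 = 957.4
v^0.5 = 17500^0.5 = 132.3
g^-0.22 = 3.71^-0.22 = 0.7494
D = 1.51 × 0.5658 × 957.4 × 132.3 × 0.7494 = 81097 m
   = 81.10 km

D ≈ 81.1 km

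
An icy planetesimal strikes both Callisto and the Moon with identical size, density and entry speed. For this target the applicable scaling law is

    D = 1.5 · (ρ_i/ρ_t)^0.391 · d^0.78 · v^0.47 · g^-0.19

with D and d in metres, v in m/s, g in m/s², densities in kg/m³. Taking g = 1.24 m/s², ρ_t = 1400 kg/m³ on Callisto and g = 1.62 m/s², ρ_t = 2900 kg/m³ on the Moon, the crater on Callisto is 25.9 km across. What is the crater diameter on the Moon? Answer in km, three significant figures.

D ≈ 18.5 km

The impactor-only factors (d, v, ρ_i) cancel in the ratio, leaving D_Moon/D_Callisto = (g_Moon/g_Callisto)^-0.19 · (ρ_t,Callisto/ρ_t,Moon)^0.391.
(1.62/1.24)^-0.19 = 1.306^-0.19 = 0.9505
(1400/2900)^0.391 = 0.4828^0.391 = 0.7522
Ratio = 0.9505 × 0.7522 = 0.7150
D_Moon = 0.7150 × 25.9 km = 18.5 km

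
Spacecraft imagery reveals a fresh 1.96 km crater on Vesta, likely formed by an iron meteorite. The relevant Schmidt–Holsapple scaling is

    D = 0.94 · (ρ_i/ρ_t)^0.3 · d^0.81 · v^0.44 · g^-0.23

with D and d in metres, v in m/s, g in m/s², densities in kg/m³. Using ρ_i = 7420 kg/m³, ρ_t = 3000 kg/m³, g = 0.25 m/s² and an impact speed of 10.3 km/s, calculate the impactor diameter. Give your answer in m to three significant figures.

d ≈ 39.9 m

Rearranging for d: d = [D / (0.94 · (7420/3000)^0.3 · 10300^0.44 · 0.25^-0.23)]^(1/0.81).
D = 1960 m.
(7420/3000)^0.3 = 1.312
10300^0.44 = 58.30
0.25^-0.23 = 1.376
Denominator = 0.94 × 1.312 × 58.30 × 1.376 = 98.93
D / 98.93 = 1960 / 98.93 = 19.81
d = 19.81^(1/0.81) = 19.81^1.2346 = 39.91 m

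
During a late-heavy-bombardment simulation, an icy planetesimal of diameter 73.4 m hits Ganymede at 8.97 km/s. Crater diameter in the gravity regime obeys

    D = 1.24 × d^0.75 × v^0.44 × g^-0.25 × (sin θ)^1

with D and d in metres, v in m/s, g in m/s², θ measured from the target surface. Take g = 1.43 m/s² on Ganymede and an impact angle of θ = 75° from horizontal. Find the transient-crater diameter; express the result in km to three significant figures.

In SI units: v = 8970 m/s.
d^0.75 = 73.4^0.75 = 25.08
v^0.44 = 8970^0.44 = 54.86
g^-0.25 = 1.43^-0.25 = 0.9145
(sin 75°)^1 = 0.9659^1 = 0.9659
D = 1.24 × 25.08 × 54.86 × 0.9145 × 0.9659 = 1507 m
   = 1.507 km

D ≈ 1.51 km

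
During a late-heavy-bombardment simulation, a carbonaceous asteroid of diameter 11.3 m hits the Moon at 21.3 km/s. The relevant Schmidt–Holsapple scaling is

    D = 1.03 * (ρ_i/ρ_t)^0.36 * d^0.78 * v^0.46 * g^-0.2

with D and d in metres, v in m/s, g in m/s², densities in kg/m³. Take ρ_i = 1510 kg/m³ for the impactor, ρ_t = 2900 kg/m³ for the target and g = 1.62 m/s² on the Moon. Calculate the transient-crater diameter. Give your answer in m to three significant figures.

In SI units: v = 21300 m/s.
(ρ_i/ρ_t)^0.36 = (1510/2900)^0.36 = 0.7906
d^0.78 = 11.3^0.78 = 6.628
v^0.46 = 21300^0.46 = 97.96
g^-0.2 = 1.62^-0.2 = 0.9080
D = 1.03 × 0.7906 × 6.628 × 97.96 × 0.9080 = 480.1 m

D ≈ 480 m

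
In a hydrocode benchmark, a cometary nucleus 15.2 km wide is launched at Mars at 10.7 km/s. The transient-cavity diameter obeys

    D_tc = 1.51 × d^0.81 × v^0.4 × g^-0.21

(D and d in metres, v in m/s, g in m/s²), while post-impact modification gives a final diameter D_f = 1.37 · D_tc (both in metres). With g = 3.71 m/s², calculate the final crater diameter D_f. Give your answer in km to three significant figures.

In SI: d = 15200 m, v = 10700 m/s.
d^0.81 = 15200^0.81 = 2439
v^0.4 = 10700^0.4 = 40.90
g^-0.21 = 3.71^-0.21 = 0.7593
D_tc = 1.51 × 2439 × 40.90 × 0.7593 = 1.144 × 10^5 m
D_f = 1.37 × 1.144 × 10^5 = 1.567 × 10^5 m
     = 156.7 km

D_f ≈ 157 km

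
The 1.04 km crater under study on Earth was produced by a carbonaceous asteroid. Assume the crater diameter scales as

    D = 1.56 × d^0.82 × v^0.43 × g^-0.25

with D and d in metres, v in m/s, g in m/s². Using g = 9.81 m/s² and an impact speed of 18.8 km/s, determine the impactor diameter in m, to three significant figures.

d ≈ 32.0 m

Rearranging for d: d = [D / (1.56 · 18800^0.43 · 9.81^-0.25)]^(1/0.82).
D = 1040 m.
18800^0.43 = 68.85
9.81^-0.25 = 0.5650
Denominator = 1.56 × 68.85 × 0.5650 = 60.68
D / 60.68 = 1040 / 60.68 = 17.14
d = 17.14^(1/0.82) = 17.14^1.2195 = 31.98 m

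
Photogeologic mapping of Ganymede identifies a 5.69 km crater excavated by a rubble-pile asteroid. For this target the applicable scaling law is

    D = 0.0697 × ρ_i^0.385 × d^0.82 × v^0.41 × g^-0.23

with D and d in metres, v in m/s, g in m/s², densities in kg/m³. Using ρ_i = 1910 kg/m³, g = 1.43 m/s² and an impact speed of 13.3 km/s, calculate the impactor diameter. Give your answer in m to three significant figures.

d ≈ 270 m

Rearranging for d: d = [D / (0.0697 · 1910^0.385 · 13300^0.41 · 1.43^-0.23)]^(1/0.82).
D = 5690 m.
1910^0.385 = 18.33
13300^0.41 = 49.07
1.43^-0.23 = 0.9210
Denominator = 0.0697 × 18.33 × 49.07 × 0.9210 = 57.74
D / 57.74 = 5690 / 57.74 = 98.55
d = 98.55^(1/0.82) = 98.55^1.2195 = 269.9 m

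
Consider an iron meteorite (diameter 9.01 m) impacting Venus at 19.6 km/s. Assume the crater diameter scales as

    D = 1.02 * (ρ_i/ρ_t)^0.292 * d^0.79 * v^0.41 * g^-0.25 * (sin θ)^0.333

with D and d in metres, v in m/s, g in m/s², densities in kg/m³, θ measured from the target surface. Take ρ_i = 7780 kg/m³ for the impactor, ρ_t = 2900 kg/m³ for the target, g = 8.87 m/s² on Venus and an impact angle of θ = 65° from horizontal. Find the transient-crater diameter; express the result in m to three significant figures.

D ≈ 249 m

In SI units: v = 19600 m/s.
(ρ_i/ρ_t)^0.292 = (7780/2900)^0.292 = 1.334
d^0.79 = 9.01^0.79 = 5.678
v^0.41 = 19600^0.41 = 57.52
g^-0.25 = 8.87^-0.25 = 0.5795
(sin 65°)^0.333 = 0.9063^0.333 = 0.9678
D = 1.02 × 1.334 × 5.678 × 57.52 × 0.5795 × 0.9678 = 249.2 m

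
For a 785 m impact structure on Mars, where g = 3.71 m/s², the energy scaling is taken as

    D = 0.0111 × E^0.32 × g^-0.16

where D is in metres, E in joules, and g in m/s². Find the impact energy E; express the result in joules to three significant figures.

Rearranging: E = [D / (0.0111 · g^-0.16)]^(1/0.32).
g^-0.16 = 3.71^-0.16 = 0.8108
D / (0.0111 × 0.8108) = 785 / (9.000 × 10^-3) = 8.722 × 10^4
E = (8.722 × 10^4)^3.125 = 2.751 × 10^15 J

E ≈ 2.75 × 10^15 J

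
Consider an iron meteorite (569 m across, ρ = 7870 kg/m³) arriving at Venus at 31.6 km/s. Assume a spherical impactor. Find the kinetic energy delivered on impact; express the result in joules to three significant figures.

E ≈ 3.79 × 10^20 J

v = 31600 m/s.
Mass m = (π/6) ρ d³ = (π/6) × 7870 × (569)³ = 7.591 × 10^11 kg
E = ½ m v² = 0.5 × 7.591 × 10^11 × (31600)² = 3.790 × 10^20 J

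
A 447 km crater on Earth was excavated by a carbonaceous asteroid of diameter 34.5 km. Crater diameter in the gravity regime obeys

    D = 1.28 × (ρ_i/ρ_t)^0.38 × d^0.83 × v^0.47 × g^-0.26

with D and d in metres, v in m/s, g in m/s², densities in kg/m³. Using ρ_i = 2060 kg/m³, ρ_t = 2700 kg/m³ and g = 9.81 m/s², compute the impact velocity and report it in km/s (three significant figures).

Rearranging for v: v = [D / (1.28 · (2060/2700)^0.38 · 34500^0.83 · 9.81^-0.26)]^(1/0.47).
D = 447000 m.
(2060/2700)^0.38 = 0.9023
34500^0.83 = 5840
9.81^-0.26 = 0.5523
Denominator = 1.28 × 0.9023 × 5840 × 0.5523 = 3725
D / 3725 = 447000 / 3725 = 120.0
v = 120.0^(1/0.47) = 120.0^2.1277 = 26538 m/s

v ≈ 26.5 km/s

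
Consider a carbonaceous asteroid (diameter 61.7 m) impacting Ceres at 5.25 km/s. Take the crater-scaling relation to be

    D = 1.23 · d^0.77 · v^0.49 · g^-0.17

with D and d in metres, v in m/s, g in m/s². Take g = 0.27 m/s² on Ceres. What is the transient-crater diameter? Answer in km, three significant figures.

In SI units: v = 5250 m/s.
d^0.77 = 61.7^0.77 = 23.91
v^0.49 = 5250^0.49 = 66.51
g^-0.17 = 0.27^-0.17 = 1.249
D = 1.23 × 23.91 × 66.51 × 1.249 = 2443 m
   = 2.443 km

D ≈ 2.44 km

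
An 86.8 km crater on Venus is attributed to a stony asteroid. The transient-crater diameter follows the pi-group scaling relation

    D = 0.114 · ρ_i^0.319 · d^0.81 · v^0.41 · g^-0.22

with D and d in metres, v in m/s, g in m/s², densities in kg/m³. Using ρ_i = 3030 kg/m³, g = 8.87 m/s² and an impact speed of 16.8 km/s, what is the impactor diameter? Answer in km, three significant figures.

d ≈ 10.2 km

Rearranging for d: d = [D / (0.114 · 3030^0.319 · 16800^0.41 · 8.87^-0.22)]^(1/0.81).
D = 86800 m.
3030^0.319 = 12.90
16800^0.41 = 54.00
8.87^-0.22 = 0.6187
Denominator = 0.114 × 12.90 × 54.00 × 0.6187 = 49.13
D / 49.13 = 86800 / 49.13 = 1767
d = 1767^(1/0.81) = 1767^1.2346 = 10210 m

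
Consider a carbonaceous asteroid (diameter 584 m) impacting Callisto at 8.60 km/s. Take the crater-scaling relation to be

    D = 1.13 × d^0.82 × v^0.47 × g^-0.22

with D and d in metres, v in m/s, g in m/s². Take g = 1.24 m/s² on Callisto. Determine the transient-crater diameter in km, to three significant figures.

D ≈ 14.1 km

In SI units: v = 8600 m/s.
d^0.82 = 584^0.82 = 185.5
v^0.47 = 8600^0.47 = 70.67
g^-0.22 = 1.24^-0.22 = 0.9538
D = 1.13 × 185.5 × 70.67 × 0.9538 = 14129 m
   = 14.13 km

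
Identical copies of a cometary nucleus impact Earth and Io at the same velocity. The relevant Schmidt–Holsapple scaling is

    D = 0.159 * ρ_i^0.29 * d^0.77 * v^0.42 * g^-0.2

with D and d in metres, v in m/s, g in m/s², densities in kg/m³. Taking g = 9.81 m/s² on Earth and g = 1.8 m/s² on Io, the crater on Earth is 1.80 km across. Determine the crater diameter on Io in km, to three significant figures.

All impactor-dependent factors cancel in the ratio, leaving D_Io/D_Earth = (g_Io/g_Earth)^-0.2.
(1.8/9.81)^-0.2 = 0.1835^-0.2 = 1.404
D_Io = 1.404 × 1.80 km = 2.53 km

D ≈ 2.53 km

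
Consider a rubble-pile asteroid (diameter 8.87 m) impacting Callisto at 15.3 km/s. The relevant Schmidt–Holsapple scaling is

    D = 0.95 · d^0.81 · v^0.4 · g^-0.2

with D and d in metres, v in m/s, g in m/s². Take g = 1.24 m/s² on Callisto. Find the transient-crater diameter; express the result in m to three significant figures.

D ≈ 252 m

In SI units: v = 15300 m/s.
d^0.81 = 8.87^0.81 = 5.859
v^0.4 = 15300^0.4 = 47.19
g^-0.2 = 1.24^-0.2 = 0.9579
D = 0.95 × 5.859 × 47.19 × 0.9579 = 251.6 m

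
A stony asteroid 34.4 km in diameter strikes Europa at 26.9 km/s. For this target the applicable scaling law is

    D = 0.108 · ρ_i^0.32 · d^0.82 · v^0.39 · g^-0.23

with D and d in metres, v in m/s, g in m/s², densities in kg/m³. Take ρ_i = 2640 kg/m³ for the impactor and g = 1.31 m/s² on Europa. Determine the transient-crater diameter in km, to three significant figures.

D ≈ 354 km

In SI units: d = 34400 m, v = 26900 m/s.
ρ_i^0.32 = 2640^0.32 = 12.44
d^0.82 = 34400^0.82 = 5248
v^0.39 = 26900^0.39 = 53.41
g^-0.23 = 1.31^-0.23 = 0.9398
D = 0.108 × 12.44 × 5248 × 53.41 × 0.9398 = 3.539 × 10^5 m
   = 353.9 km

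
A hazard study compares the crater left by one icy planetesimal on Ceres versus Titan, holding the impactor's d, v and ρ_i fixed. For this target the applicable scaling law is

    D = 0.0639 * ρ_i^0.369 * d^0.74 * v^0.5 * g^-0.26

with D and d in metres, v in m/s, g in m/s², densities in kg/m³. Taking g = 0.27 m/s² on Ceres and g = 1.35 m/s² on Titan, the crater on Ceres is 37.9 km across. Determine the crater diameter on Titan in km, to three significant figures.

All impactor-dependent factors cancel in the ratio, leaving D_Titan/D_Ceres = (g_Titan/g_Ceres)^-0.26.
(1.35/0.27)^-0.26 = 5.000^-0.26 = 0.6581
D_Titan = 0.6581 × 37.9 km = 24.9 km

D ≈ 24.9 km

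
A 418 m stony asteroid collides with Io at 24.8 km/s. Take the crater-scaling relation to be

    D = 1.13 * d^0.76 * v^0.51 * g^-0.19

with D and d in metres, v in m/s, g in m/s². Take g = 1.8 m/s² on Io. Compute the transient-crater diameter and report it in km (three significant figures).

D ≈ 17.3 km

In SI units: v = 24800 m/s.
d^0.76 = 418^0.76 = 98.20
v^0.51 = 24800^0.51 = 174.2
g^-0.19 = 1.8^-0.19 = 0.8943
D = 1.13 × 98.20 × 174.2 × 0.8943 = 17287 m
   = 17.29 km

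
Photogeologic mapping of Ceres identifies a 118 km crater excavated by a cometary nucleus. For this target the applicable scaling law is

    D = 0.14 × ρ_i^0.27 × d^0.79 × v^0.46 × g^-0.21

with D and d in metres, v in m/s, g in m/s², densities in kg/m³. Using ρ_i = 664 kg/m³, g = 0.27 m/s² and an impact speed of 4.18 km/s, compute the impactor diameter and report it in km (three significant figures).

d ≈ 18.9 km

Rearranging for d: d = [D / (0.14 · 664^0.27 · 4180^0.46 · 0.27^-0.21)]^(1/0.79).
D = 118000 m.
664^0.27 = 5.781
4180^0.46 = 46.32
0.27^-0.21 = 1.316
Denominator = 0.14 × 5.781 × 46.32 × 1.316 = 49.34
D / 49.34 = 118000 / 49.34 = 2392
d = 2392^(1/0.79) = 2392^1.2658 = 18916 m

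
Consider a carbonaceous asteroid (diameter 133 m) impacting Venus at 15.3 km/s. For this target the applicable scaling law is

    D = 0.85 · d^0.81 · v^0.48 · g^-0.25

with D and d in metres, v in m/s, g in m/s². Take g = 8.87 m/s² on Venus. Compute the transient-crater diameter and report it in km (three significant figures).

D ≈ 2.64 km

In SI units: v = 15300 m/s.
d^0.81 = 133^0.81 = 52.52
v^0.48 = 15300^0.48 = 102.0
g^-0.25 = 8.87^-0.25 = 0.5795
D = 0.85 × 52.52 × 102.0 × 0.5795 = 2639 m
   = 2.639 km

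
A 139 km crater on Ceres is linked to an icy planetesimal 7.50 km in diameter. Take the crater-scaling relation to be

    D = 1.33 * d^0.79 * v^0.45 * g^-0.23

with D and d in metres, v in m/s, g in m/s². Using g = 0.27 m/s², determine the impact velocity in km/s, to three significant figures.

Rearranging for v: v = [D / (1.33 · 7500^0.79 · 0.27^-0.23)]^(1/0.45).
D = 139000 m.
7500^0.79 = 1152
0.27^-0.23 = 1.351
Denominator = 1.33 × 1152 × 1.351 = 2070
D / 2070 = 139000 / 2070 = 67.15
v = 67.15^(1/0.45) = 67.15^2.2222 = 11483 m/s

v ≈ 11.5 km/s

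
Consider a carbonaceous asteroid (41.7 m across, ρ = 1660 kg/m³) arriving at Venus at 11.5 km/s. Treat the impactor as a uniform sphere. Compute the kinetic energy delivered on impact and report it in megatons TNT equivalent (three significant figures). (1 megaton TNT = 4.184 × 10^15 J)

E ≈ 0.996 Mt TNT

v = 11500 m/s.
Mass m = (π/6) ρ d³ = (π/6) × 1660 × (41.7)³ = 6.303 × 10^7 kg
E = ½ m v² = 0.5 × 6.303 × 10^7 × (11500)² = 4.168 × 10^15 J
   = 4.168 × 10^15 / 4.184×10^15 = 0.9962 Mt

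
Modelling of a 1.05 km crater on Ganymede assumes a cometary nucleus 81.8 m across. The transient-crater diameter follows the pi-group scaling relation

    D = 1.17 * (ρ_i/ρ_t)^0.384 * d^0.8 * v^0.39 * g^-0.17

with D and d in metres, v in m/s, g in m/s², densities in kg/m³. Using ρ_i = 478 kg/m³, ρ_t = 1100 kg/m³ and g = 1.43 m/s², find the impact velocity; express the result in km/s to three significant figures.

Rearranging for v: v = [D / (1.17 · (478/1100)^0.384 · 81.8^0.8 · 1.43^-0.17)]^(1/0.39).
D = 1050 m.
(478/1100)^0.384 = 0.7261
81.8^0.8 = 33.90
1.43^-0.17 = 0.9410
Denominator = 1.17 × 0.7261 × 33.90 × 0.9410 = 27.10
D / 27.10 = 1050 / 27.10 = 38.75
v = 38.75^(1/0.39) = 38.75^2.5641 = 11816 m/s

v ≈ 11.8 km/s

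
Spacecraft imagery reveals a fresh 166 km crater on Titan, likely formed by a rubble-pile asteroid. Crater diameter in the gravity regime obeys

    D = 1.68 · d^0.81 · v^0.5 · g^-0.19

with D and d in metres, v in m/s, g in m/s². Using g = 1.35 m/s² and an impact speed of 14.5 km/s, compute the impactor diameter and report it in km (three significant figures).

Rearranging for d: d = [D / (1.68 · 14500^0.5 · 1.35^-0.19)]^(1/0.81).
D = 166000 m.
14500^0.5 = 120.4
1.35^-0.19 = 0.9446
Denominator = 1.68 × 120.4 × 0.9446 = 191.1
D / 191.1 = 166000 / 191.1 = 868.7
d = 868.7^(1/0.81) = 868.7^1.2346 = 4249 m

d ≈ 4.25 km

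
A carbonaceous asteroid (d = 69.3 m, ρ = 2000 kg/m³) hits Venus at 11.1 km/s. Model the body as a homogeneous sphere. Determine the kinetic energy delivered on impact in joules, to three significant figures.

E ≈ 2.15 × 10^16 J

v = 11100 m/s.
Mass m = (π/6) ρ d³ = (π/6) × 2000 × (69.3)³ = 3.485 × 10^8 kg
E = ½ m v² = 0.5 × 3.485 × 10^8 × (11100)² = 2.147 × 10^16 J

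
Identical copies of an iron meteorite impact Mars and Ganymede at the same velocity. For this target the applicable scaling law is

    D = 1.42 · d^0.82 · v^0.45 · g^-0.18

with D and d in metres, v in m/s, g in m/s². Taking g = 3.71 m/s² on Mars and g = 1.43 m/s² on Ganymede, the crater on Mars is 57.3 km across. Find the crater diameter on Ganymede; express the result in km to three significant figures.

All impactor-dependent factors cancel in the ratio, leaving D_Ganymede/D_Mars = (g_Ganymede/g_Mars)^-0.18.
(1.43/3.71)^-0.18 = 0.3854^-0.18 = 1.187
D_Ganymede = 1.187 × 57.3 km = 68.0 km

D ≈ 68.0 km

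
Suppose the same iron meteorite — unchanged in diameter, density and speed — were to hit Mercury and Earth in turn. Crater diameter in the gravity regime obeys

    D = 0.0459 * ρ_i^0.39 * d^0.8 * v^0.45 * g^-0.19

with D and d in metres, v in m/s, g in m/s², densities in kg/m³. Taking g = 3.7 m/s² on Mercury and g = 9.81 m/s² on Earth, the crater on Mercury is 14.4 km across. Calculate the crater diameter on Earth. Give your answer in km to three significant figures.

All impactor-dependent factors cancel in the ratio, leaving D_Earth/D_Mercury = (g_Earth/g_Mercury)^-0.19.
(9.81/3.7)^-0.19 = 2.651^-0.19 = 0.8309
D_Earth = 0.8309 × 14.4 km = 12.0 km

D ≈ 12.0 km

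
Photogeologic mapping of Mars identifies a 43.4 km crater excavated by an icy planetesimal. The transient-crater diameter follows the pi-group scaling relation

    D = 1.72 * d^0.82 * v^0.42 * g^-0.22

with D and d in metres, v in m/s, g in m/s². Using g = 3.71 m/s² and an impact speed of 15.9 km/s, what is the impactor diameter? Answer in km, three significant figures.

d ≈ 2.34 km

Rearranging for d: d = [D / (1.72 · 15900^0.42 · 3.71^-0.22)]^(1/0.82).
D = 43400 m.
15900^0.42 = 58.15
3.71^-0.22 = 0.7494
Denominator = 1.72 × 58.15 × 0.7494 = 74.95
D / 74.95 = 43400 / 74.95 = 579.1
d = 579.1^(1/0.82) = 579.1^1.2195 = 2340 m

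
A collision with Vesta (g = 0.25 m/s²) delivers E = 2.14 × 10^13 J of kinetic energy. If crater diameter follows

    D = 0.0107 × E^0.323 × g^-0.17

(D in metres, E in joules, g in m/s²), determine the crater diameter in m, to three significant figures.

D ≈ 274 m

E^0.323 = (2.14 × 10^13)^0.323 = 2.022 × 10^4
g^-0.17 = 0.25^-0.17 = 1.266
D = 0.0107 × 2.022 × 10^4 × 1.266 = 273.9 m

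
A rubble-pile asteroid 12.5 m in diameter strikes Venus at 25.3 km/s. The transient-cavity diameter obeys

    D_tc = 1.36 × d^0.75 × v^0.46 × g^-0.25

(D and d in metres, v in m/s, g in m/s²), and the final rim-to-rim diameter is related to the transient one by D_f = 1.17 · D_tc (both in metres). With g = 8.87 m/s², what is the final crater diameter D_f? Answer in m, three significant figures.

v = 25300 m/s.
d^0.75 = 12.5^0.75 = 6.648
v^0.46 = 25300^0.46 = 106.0
g^-0.25 = 8.87^-0.25 = 0.5795
D_tc = 1.36 × 6.648 × 106.0 × 0.5795 = 555.4 m
D_f = 1.17 × 555.4 = 649.8 m

D_f ≈ 650 m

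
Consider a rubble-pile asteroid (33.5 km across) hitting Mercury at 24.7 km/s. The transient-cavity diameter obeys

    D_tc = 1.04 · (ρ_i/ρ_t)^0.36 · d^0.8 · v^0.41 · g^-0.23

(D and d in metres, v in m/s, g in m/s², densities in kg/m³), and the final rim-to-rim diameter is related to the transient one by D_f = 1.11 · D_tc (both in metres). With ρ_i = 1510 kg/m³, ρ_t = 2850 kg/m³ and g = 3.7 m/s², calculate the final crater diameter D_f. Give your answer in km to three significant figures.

In SI: d = 33500 m, v = 24700 m/s.
(ρ_i/ρ_t)^0.36 = (1510/2850)^0.36 = 0.7956
d^0.8 = 33500^0.8 = 4169
v^0.41 = 24700^0.41 = 63.24
g^-0.23 = 3.7^-0.23 = 0.7401
D_tc = 1.04 × 0.7956 × 4169 × 63.24 × 0.7401 = 1.615 × 10^5 m
D_f = 1.11 × 1.615 × 10^5 = 1.793 × 10^5 m
     = 179.3 km

D_f ≈ 179 km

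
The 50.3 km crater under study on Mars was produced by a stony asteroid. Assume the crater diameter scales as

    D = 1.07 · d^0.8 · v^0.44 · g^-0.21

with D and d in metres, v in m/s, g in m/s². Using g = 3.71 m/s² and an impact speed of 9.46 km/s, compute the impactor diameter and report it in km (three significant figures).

Rearranging for d: d = [D / (1.07 · 9460^0.44 · 3.71^-0.21)]^(1/0.8).
D = 50300 m.
9460^0.44 = 56.16
3.71^-0.21 = 0.7593
Denominator = 1.07 × 56.16 × 0.7593 = 45.63
D / 45.63 = 50300 / 45.63 = 1102
d = 1102^(1/0.8) = 1102^1.25 = 6349 m

d ≈ 6.35 km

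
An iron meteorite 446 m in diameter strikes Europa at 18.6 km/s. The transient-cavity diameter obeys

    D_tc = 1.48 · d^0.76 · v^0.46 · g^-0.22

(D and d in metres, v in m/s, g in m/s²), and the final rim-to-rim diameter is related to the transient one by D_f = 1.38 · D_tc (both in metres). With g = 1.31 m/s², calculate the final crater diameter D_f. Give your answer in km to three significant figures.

v = 18600 m/s.
d^0.76 = 446^0.76 = 103.2
v^0.46 = 18600^0.46 = 92.04
g^-0.22 = 1.31^-0.22 = 0.9423
D_tc = 1.48 × 103.2 × 92.04 × 0.9423 = 13250 m
D_f = 1.38 × 13250 = 18285 m
     = 18.29 km

D_f ≈ 18.3 km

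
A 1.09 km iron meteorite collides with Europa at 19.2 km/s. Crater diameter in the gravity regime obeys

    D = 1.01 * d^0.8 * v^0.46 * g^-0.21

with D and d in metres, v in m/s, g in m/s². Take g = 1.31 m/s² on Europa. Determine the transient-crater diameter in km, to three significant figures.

D ≈ 24.0 km

In SI units: d = 1090 m, v = 19200 m/s.
d^0.8 = 1090^0.8 = 269.1
v^0.46 = 19200^0.46 = 93.39
g^-0.21 = 1.31^-0.21 = 0.9449
D = 1.01 × 269.1 × 93.39 × 0.9449 = 23984 m
   = 23.98 km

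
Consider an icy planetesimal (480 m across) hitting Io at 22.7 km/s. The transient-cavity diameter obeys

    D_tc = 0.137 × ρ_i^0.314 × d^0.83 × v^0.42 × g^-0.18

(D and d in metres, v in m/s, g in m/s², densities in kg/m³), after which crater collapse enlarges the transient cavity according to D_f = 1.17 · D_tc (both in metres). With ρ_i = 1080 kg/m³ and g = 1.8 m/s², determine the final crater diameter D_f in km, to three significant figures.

D_f ≈ 14.7 km

v = 22700 m/s.
ρ_i^0.314 = 1080^0.314 = 8.964
d^0.83 = 480^0.83 = 168.0
v^0.42 = 22700^0.42 = 67.54
g^-0.18 = 1.8^-0.18 = 0.8996
D_tc = 0.137 × 8.964 × 168.0 × 67.54 × 0.8996 = 12540 m
D_f = 1.17 × 12540 = 14672 m
     = 14.67 km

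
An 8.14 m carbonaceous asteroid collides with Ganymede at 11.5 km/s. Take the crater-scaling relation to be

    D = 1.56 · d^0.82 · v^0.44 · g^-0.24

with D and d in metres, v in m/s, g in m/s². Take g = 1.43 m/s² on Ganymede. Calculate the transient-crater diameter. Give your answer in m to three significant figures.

In SI units: v = 11500 m/s.
d^0.82 = 8.14^0.82 = 5.581
v^0.44 = 11500^0.44 = 61.19
g^-0.24 = 1.43^-0.24 = 0.9177
D = 1.56 × 5.581 × 61.19 × 0.9177 = 488.9 m

D ≈ 489 m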